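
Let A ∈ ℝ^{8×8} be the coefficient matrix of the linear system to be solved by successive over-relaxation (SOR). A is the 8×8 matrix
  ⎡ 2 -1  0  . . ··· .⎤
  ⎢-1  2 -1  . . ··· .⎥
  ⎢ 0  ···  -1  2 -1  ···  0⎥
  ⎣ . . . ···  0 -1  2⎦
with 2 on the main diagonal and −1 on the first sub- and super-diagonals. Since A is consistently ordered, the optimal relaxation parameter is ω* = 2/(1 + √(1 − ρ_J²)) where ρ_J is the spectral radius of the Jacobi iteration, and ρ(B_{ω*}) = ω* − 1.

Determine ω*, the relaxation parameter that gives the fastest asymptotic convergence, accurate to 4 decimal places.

ω* = 1.4903

B_J for the 8×8 system has eigenvalues cos(kπ/9); ρ_J = cos(π/9) = 0.9397.
√(1 − cos²(π/9)) = sin(π/9) ≈ 0.34202.
So ω* = 2/1.34202 = 1.4903 (Young).
Hence ρ(B_{ω*}) = 1.4903 − 1 = 0.4903.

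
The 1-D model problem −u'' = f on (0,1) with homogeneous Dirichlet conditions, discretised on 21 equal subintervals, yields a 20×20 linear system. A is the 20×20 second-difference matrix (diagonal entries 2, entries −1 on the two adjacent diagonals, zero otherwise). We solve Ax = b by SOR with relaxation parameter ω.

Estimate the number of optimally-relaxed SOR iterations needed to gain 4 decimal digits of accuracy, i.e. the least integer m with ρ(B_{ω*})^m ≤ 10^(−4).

B_J for the 20×20 system has eigenvalues cos(kπ/21); ρ_J = cos(π/21) = 0.9888308.
√(1−ρ_J²) = |sin(π/21)| = 0.1490423
ω* = 2 / (1 + 0.1490423) = 2 / 1.1490423 ≈ 1.7405800.
ρ_SOR = ω* − 1 = 1.7405800 − 1 = 0.7405800.
(0.7405800)^m ≤ 10^{−4}  ⇒  m·ln(0.7405800) ≤ −4·ln10  ⇒  m ≥ 30.668  ⇒  m = 31

m = 31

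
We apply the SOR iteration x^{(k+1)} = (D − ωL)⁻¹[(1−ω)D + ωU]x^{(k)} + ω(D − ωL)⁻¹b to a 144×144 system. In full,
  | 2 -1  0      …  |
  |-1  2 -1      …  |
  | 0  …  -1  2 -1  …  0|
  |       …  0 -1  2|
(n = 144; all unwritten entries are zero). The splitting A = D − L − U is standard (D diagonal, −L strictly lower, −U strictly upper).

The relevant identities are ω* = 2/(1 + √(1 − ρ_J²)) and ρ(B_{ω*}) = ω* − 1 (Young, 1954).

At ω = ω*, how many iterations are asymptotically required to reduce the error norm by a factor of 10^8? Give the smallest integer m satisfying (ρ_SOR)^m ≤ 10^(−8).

spectrum of D⁻¹(L+U) = {cos(kπ/145) : 1≤k≤144}; ρ_J = cos(π/145) = 0.9997653.
root = sin(π/145) = 0.0216645  (since 1−cos² = sin²).
ω* = 2/(1 + 0.0216645) = 2/1.0216645 = 1.9575898.
Hence ρ(B_{ω*}) = 1.9575898 − 1 = 0.9575898.
m ≥ 8·ln10 / (−ln 0.9575898) = 425.069; smallest integer m = 426.

m = 426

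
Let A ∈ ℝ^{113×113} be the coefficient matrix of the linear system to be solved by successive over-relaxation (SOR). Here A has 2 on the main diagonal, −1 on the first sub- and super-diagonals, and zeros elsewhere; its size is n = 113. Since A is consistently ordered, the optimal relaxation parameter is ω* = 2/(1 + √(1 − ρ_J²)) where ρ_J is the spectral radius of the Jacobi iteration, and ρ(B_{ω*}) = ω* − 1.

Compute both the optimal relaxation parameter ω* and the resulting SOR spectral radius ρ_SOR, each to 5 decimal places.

With n=113, ρ(Jacobi) = cos(π/114) = 0.99962.
√(1 − cos²(π/114)) = sin(π/114) ≈ 0.027554.
So ω* = 2/1.027554 = 1.94637 (Young).
At ω = 1.94637 every |λ(B_ω)| = ω−1, so ρ_SOR = 0.94637.

ω* = 1.94637, ρ_SOR = 0.94637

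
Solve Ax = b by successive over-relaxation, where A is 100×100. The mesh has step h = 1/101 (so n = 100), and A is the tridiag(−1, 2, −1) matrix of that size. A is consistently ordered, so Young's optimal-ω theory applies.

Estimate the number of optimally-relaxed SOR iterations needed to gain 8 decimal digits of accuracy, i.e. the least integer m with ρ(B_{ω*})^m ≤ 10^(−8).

With n=100, ρ(Jacobi) = cos(π/101) = 0.9995163.
1 − cos²(π/101) = sin²(π/101) ⇒ √(1−ρ_J²) = sin(π/101) = 0.0310999.
ω* = 2/(1 + 0.0310999) = 2/1.0310999 = 1.9396763.
ρ_SOR = ω* − 1 ≈ 0.9396763.
8·ln10 = 18.4207; −ln(0.9396763) = 0.0622198; m = ⌈18.4207/0.0622198⌉ = ⌈296.058⌉ = 297.

m = 297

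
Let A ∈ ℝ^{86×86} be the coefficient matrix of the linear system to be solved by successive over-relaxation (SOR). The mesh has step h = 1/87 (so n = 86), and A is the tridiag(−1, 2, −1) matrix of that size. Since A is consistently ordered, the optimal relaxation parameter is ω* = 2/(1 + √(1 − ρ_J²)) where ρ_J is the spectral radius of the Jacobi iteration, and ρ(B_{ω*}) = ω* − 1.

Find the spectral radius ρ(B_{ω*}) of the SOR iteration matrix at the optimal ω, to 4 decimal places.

With n=86, ρ(Jacobi) = cos(π/87) = 0.9993.
root = sin(π/87) = 0.03610  (since 1−cos² = sin²).
Then 2/(1+√(1−ρ_J²)) = 2/(1+0.03610); ω* = 2/1.03610 = 1.9303.
Hence ρ(B_{ω*}) = 1.9303 − 1 = 0.9303.

ρ_SOR = 0.9303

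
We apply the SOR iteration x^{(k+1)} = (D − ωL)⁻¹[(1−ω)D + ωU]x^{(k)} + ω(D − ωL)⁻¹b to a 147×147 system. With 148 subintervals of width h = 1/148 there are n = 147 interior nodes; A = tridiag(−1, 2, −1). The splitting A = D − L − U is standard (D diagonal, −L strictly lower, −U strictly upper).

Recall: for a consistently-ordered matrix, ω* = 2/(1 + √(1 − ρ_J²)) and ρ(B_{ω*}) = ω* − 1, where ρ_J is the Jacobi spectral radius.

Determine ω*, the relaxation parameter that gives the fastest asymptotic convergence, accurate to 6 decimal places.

With n=147, ρ(Jacobi) = cos(π/148) = 0.999775.
1 − cos²(π/148) = sin²(π/148) ⇒ √(1−ρ_J²) = sin(π/148) = 0.0212254.
[ω*] 2 ÷ (1 + 0.0212254) = 2 ÷ 1.0212254 = 1.958432.
Hence ρ(B_{ω*}) = 1.958432 − 1 = 0.958432.

ω* = 1.958432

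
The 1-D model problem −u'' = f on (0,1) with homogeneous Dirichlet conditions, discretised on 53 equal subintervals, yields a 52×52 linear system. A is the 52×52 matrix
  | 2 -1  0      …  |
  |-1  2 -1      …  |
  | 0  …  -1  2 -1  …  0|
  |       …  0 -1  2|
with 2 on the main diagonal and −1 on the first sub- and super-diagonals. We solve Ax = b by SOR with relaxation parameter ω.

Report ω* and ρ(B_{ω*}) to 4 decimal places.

spectrum of D⁻¹(L+U) = {cos(kπ/53) : 1≤k≤52}; ρ_J = cos(π/53) = 0.9982.
root = sin(π/53) = 0.05924  (since 1−cos² = sin²).
ω* = 2/(1+0.05924) = 1.8881
Hence ρ(B_{ω*}) = 1.8881 − 1 = 0.8881.

ω* = 1.8881, ρ_SOR = 0.8881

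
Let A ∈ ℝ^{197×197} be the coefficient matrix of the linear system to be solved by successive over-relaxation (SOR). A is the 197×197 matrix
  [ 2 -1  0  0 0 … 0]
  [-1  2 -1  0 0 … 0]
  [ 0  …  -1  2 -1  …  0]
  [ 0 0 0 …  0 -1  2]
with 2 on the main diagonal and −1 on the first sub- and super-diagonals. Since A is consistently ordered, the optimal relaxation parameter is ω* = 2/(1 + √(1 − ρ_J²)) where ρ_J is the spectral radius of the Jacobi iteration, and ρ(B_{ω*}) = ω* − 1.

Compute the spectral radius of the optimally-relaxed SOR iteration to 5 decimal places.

n=197: λ(B_J) = 1 − λ(A)/2 = cos(kπ/198); k=1 gives ρ_J = 0.99987.
root = sin(π/198) = 0.015866  (since 1−cos² = sin²).
Young: ω* = 2/(1+√(1−ρ_J²)) = 2/(1+0.015866) = 2/1.015866 = 1.96876.
and ρ(B_{ω*}) = 1.96876 − 1 = 0.96876.

ρ_SOR = 0.96876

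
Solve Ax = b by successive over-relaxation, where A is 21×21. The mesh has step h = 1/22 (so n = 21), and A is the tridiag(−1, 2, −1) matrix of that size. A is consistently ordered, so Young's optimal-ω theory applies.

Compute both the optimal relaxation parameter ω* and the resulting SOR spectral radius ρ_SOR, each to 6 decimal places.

ρ_J = max_k |cos(kπ/22)| = cos(π/22) = 0.989821
√(1 − cos²(π/22)) = sin(π/22) ≈ 0.1423148.
ω* = 2/(1+0.1423148) = 1.750831
and ρ(B_{ω*}) = 1.750831 − 1 = 0.750831.

ω* = 1.750831, ρ_SOR = 0.750831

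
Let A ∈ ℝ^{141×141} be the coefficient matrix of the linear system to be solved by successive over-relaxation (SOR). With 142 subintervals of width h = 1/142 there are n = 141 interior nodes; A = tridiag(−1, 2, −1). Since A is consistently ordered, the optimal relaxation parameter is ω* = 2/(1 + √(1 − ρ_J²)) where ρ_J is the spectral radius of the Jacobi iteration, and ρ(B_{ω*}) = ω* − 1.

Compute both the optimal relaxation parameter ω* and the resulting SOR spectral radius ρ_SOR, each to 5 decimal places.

ω* = 1.95671, ρ_SOR = 0.95671

With n=141, ρ(Jacobi) = cos(π/142) = 0.99976.
√(1−ρ_J²) simplifies to sin(π/142) = 0.022122.
Young: ω* = 2/(1+√(1−ρ_J²)) = 2/(1+0.022122) = 2/1.022122 = 1.95671.
[ρ_SOR] ω* − 1 = 0.95671.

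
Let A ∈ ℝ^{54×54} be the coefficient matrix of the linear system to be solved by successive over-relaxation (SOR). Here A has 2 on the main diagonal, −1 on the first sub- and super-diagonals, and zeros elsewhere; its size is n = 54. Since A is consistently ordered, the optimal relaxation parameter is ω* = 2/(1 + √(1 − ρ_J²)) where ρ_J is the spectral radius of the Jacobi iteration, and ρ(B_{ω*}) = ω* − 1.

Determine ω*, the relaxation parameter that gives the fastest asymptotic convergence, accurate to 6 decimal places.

ρ_J = max_k |cos(kπ/55)| = cos(π/55) = 0.998369
1 − cos²(π/55) = sin²(π/55) ⇒ √(1−ρ_J²) = sin(π/55) = 0.0570888.
ω* = 2 / (1 + 0.0570888) = 2 / 1.0570888 ≈ 1.891989.
Hence ρ(B_{ω*}) = 1.891989 − 1 = 0.891989.

ω* = 1.891989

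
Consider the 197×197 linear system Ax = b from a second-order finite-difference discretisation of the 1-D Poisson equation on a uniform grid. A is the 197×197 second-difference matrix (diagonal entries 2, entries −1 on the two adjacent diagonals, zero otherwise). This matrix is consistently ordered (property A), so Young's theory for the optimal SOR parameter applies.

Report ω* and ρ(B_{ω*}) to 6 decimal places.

ω* = 1.968764, ρ_SOR = 0.968764

½·tridiag(1,0,1) at n=197: λ_k = cos(kπ/198); max |λ| at k=1 ⇒ ρ_J = cos(π/198) ≈ 0.999874.
1 − cos²(π/198) = sin²(π/198) ⇒ √(1−ρ_J²) = sin(π/198) = 0.0158660.
ω* = 2/(1+0.0158660) = 1.968764
ρ_SOR = ω* − 1 = 1.968764 − 1 = 0.968764.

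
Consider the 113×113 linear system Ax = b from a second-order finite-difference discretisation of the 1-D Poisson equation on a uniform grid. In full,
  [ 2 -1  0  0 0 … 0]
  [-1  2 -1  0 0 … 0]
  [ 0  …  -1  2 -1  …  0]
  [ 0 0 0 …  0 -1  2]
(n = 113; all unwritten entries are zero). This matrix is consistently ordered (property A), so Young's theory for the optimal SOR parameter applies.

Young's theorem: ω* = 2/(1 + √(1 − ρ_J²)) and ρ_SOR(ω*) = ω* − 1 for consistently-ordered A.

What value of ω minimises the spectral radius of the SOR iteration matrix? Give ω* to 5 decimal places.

ρ_J = max_k |cos(kπ/114)| = cos(π/114) = 0.99962
1 − cos²(π/114) = sin²(π/114) ⇒ √(1−ρ_J²) = sin(π/114) = 0.027554.
ω* = 2/(1+0.027554) = 1.94637
Hence ρ(B_{ω*}) = 1.94637 − 1 = 0.94637.

ω* = 1.94637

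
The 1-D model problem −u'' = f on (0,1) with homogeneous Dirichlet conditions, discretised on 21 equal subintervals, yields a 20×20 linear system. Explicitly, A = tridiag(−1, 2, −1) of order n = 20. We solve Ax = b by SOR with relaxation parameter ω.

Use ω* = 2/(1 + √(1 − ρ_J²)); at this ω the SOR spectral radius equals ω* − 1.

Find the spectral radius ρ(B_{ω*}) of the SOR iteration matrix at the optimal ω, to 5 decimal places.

ρ_SOR = 0.74058

[ρ_J] n=20: ρ(B_J) = cos(π/(n+1)) = cos(π/21) = 0.98883.
√(1−ρ_J²) simplifies to sin(π/21) = 0.149042.
ω* = 2/(1+0.149042) = 1.74058
ρ(B_{ω*}) = ω*−1 = 0.74058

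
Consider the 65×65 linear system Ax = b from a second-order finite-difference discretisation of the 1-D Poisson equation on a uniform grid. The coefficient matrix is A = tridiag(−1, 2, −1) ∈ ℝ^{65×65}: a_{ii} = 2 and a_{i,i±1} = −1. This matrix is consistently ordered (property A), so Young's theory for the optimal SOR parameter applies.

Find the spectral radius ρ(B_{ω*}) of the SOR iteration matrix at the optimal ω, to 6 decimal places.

ρ_SOR = 0.909159

ρ_J = max_k |cos(kπ/66)| = cos(π/66) = 0.998867
√(1 − cos²(π/66)) = sin(π/66) ≈ 0.0475819.
Young: ω* = 2/(1+√(1−ρ_J²)) = 2/(1+0.0475819) = 2/1.0475819 = 1.909159.
ρ_SOR = ω* − 1 ≈ 0.909159.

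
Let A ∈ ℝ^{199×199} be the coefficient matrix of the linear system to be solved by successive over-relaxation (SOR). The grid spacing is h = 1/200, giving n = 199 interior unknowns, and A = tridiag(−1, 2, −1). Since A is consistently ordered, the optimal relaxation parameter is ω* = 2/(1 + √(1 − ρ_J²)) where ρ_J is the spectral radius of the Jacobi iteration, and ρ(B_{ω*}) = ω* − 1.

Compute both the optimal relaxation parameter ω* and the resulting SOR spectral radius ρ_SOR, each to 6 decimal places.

ω* = 1.969071, ρ_SOR = 0.969071

½·tridiag(1,0,1) at n=199: λ_k = cos(kπ/200); max |λ| at k=1 ⇒ ρ_J = cos(π/200) ≈ 0.999877.
root = sin(π/200) = 0.0157073  (since 1−cos² = sin²).
ω* = 2 / (1 + 0.0157073) = 2 / 1.0157073 ≈ 1.969071.
ρ_SOR = ω* − 1 ≈ 0.969071.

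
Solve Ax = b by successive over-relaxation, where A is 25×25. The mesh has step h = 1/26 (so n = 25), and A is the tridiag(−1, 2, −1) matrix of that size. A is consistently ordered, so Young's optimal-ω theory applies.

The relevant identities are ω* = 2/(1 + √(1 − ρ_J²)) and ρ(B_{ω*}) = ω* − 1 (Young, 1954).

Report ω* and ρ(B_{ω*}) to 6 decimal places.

ω* = 1.784859, ρ_SOR = 0.784859

spectrum of D⁻¹(L+U) = {cos(kπ/26) : 1≤k≤25}; ρ_J = cos(π/26) = 0.992709.
1 − cos²(π/26) = sin²(π/26) ⇒ √(1−ρ_J²) = sin(π/26) = 0.1205367.
ω* = 2/(1 + 0.1205367) = 2/1.1205367 = 1.784859.
[ρ_SOR] ω* − 1 = 0.784859.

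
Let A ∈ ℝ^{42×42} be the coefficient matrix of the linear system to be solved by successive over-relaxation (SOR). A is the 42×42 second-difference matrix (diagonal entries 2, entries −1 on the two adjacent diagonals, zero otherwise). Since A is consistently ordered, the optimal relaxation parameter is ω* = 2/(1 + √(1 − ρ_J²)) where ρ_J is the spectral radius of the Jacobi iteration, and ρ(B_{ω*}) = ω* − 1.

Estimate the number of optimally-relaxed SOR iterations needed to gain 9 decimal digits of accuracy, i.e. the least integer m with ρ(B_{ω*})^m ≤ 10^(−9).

m = 142

B_J for the 42×42 system has eigenvalues cos(kπ/43); ρ_J = cos(π/43) = 0.9973323.
√(1 − cos²(π/43)) = sin(π/43) ≈ 0.0729953.
ω* = 2/(1 + 0.0729953) = 2/1.0729953 = 1.8639411.
ρ_SOR = ω* − 1 ≈ 0.8639411.
Need (0.8639411)^m ≤ 10^(−9): m ≥ 9·ln10/|ln 0.8639411| = 20.7233/0.146251 = 141.697 ⇒ m = 142.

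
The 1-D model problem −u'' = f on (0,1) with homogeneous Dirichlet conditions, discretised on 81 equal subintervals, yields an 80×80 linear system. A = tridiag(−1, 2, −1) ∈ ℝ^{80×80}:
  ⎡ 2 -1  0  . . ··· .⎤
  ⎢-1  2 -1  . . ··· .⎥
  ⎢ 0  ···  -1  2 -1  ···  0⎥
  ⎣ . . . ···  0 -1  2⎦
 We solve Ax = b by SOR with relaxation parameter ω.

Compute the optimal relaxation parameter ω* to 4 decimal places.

ω* = 1.9253

[ρ_J] n=80: ρ(B_J) = cos(π/(n+1)) = cos(π/81) = 0.9992.
√(1 − cos²(π/81)) = sin(π/81) ≈ 0.03878.
ω* = 2 / (1 + 0.03878) = 2 / 1.03878 ≈ 1.9253.
and ρ(B_{ω*}) = 1.9253 − 1 = 0.9253.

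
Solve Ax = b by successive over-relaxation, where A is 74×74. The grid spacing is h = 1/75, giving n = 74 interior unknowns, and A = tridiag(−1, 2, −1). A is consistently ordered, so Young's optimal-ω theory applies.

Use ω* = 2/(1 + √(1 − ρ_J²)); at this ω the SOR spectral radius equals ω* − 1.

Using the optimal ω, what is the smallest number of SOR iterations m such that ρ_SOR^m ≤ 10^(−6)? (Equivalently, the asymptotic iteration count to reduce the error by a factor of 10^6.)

m = 165

ρ_J = max_k |cos(kπ/75)| = cos(π/75) = 0.9991228
root = sin(π/75) = 0.0418757  (since 1−cos² = sin²).
ω* = 2 / (1 + 0.0418757) = 2 / 1.0418757 ≈ 1.9196148.
ρ_SOR = ω* − 1 = 1.9196148 − 1 = 0.9196148.
6·ln10 = 13.8155; −ln(0.9196148) = 0.0838004; m = ⌈13.8155/0.0838004⌉ = ⌈164.862⌉ = 165.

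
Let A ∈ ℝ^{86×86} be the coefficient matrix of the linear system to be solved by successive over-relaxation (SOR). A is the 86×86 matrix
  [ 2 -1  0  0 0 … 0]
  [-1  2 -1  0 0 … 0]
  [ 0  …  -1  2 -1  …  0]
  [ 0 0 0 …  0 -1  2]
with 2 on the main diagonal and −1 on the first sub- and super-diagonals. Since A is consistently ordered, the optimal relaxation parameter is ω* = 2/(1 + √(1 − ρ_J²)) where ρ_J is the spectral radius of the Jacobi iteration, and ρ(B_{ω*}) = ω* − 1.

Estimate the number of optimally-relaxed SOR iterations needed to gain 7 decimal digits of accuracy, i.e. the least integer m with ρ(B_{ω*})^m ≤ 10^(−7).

m = 224

½·tridiag(1,0,1) at n=86: λ_k = cos(kπ/87); max |λ| at k=1 ⇒ ρ_J = cos(π/87) ≈ 0.9993481.
root = sin(π/87) = 0.0361024  (since 1−cos² = sin²).
ω* = 2/(1 + 0.0361024) = 2/1.0361024 = 1.9303111.
and ρ(B_{ω*}) = 1.9303111 − 1 = 0.9303111.
m ≥ 7·ln10 / (−ln 0.9303111) = 223.131; smallest integer m = 224.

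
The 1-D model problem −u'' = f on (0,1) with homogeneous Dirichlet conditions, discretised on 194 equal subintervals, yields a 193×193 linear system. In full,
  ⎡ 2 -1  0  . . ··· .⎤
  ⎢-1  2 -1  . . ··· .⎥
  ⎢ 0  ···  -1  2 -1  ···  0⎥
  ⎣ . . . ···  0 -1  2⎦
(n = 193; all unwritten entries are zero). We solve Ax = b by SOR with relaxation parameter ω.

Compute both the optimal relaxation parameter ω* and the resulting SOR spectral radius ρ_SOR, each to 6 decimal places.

ω* = 1.968130, ρ_SOR = 0.968130

[ρ_J] n=193: ρ(B_J) = cos(π/(n+1)) = cos(π/194) = 0.999869.
√(1 − cos²(π/194)) = sin(π/194) ≈ 0.0161931.
[ω*] 2 ÷ (1 + 0.0161931) = 2 ÷ 1.0161931 = 1.968130.
ρ(B_{ω*}) = ω*−1 = 0.968130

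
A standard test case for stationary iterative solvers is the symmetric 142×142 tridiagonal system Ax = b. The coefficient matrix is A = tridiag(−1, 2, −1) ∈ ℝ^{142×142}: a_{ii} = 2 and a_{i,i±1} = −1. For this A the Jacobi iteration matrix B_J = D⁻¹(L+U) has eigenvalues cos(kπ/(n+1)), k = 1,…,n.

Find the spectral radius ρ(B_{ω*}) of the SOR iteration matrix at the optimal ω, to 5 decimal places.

With n=142, ρ(Jacobi) = cos(π/143) = 0.99976.
√(1−ρ_J²) simplifies to sin(π/143) = 0.021967.
ω* = 2/(1 + 0.021967) = 2/1.021967 = 1.95701.
ρ_SOR = ω* − 1 ≈ 0.95701.

ρ_SOR = 0.95701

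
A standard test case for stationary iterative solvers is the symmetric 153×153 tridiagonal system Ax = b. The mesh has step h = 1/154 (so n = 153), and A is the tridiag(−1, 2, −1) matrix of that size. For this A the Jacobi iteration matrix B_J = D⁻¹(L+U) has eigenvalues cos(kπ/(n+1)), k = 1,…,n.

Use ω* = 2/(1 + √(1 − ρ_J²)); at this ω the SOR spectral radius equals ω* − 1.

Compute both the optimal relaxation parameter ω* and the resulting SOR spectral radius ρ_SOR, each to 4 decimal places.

½·tridiag(1,0,1) at n=153: λ_k = cos(kπ/154); max |λ| at k=1 ⇒ ρ_J = cos(π/154) ≈ 0.9998.
√(1−ρ_J²) simplifies to sin(π/154) = 0.02040.
ω* = 2/(1 + 0.02040) = 2/1.02040 = 1.9600.
[ρ_SOR] ω* − 1 = 0.9600.

ω* = 1.9600, ρ_SOR = 0.9600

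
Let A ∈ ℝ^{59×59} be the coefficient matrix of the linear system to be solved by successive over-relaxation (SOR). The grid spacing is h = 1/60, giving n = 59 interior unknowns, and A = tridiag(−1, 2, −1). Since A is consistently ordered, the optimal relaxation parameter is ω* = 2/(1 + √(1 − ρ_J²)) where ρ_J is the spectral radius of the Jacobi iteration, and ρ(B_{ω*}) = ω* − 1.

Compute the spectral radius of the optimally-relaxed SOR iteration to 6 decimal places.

B_J for the 59×59 system has eigenvalues cos(kπ/60); ρ_J = cos(π/60) = 0.998630.
√(1−ρ_J²) = |sin(π/60)| = 0.0523360
[ω*] 2 ÷ (1 + 0.0523360) = 2 ÷ 1.0523360 = 1.900534.
ρ_SOR = ω* − 1 ≈ 0.900534.

ρ_SOR = 0.900534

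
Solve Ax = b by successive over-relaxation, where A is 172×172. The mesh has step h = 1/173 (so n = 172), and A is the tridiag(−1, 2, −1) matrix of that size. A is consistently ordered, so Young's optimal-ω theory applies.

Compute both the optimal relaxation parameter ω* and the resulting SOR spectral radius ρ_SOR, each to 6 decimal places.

n=172: λ(B_J) = 1 − λ(A)/2 = cos(kπ/173); k=1 gives ρ_J = 0.999835.
√(1−ρ_J²) simplifies to sin(π/173) = 0.0181585.
So ω* = 2/1.0181585 = 1.964331 (Young).
[ρ_SOR] ω* − 1 = 0.964331.

ω* = 1.964331, ρ_SOR = 0.964331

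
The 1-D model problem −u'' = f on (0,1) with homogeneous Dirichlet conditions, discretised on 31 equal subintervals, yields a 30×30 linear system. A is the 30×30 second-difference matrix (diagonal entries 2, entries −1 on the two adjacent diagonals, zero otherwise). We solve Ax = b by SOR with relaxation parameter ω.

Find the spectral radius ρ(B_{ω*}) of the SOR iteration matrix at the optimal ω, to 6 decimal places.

ρ_SOR = 0.816253

ρ_J = max_k |cos(kπ/31)| = cos(π/31) = 0.994869
√(1−ρ_J²) simplifies to sin(π/31) = 0.1011683.
Young: ω* = 2/(1+√(1−ρ_J²)) = 2/(1+0.1011683) = 2/1.1011683 = 1.816253.
At ω = 1.816253 every |λ(B_ω)| = ω−1, so ρ_SOR = 0.816253.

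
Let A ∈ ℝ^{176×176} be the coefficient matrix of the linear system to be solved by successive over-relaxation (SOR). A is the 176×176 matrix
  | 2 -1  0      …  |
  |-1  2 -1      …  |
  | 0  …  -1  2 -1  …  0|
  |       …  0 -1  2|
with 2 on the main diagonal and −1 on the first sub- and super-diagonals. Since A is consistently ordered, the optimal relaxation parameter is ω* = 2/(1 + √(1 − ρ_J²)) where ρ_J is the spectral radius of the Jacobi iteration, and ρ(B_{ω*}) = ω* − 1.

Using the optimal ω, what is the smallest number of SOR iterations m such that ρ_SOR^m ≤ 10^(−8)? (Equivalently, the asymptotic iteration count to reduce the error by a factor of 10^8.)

½·tridiag(1,0,1) at n=176: λ_k = cos(kπ/177); max |λ| at k=1 ⇒ ρ_J = cos(π/177) ≈ 0.9998425.
1 − cos²(π/177) = sin²(π/177) ⇒ √(1−ρ_J²) = sin(π/177) = 0.0177482.
[ω*] 2 ÷ (1 + 0.0177482) = 2 ÷ 1.0177482 = 1.9651226.
At ω = 1.9651226 every |λ(B_ω)| = ω−1, so ρ_SOR = 0.9651226.
8·ln10 = 18.4207; −ln(0.9651226) = 0.0355001; m = ⌈18.4207/0.0355001⌉ = ⌈518.891⌉ = 519.

m = 519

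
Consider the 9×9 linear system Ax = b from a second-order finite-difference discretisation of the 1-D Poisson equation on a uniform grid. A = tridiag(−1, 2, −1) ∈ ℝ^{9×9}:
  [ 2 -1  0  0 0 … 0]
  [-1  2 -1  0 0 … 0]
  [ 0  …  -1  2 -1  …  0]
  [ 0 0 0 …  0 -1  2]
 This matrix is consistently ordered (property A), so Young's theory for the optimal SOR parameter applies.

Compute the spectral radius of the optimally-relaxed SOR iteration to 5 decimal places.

ρ_SOR = 0.52786

B_J for the 9×9 system has eigenvalues cos(kπ/10); ρ_J = cos(π/10) = 0.95106.
√(1−ρ_J²) = |sin(π/10)| = 0.309017
So ω* = 2/1.309017 = 1.52786 (Young).
Hence ρ(B_{ω*}) = 1.52786 − 1 = 0.52786.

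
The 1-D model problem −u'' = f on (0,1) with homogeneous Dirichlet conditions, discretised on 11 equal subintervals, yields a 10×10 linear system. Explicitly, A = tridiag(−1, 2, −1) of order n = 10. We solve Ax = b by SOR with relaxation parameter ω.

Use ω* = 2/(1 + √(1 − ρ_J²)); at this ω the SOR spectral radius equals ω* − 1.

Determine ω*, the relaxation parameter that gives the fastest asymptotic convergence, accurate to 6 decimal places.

ω* = 1.560388

ρ_J = max_k |cos(kπ/11)| = cos(π/11) = 0.959493
√(1−ρ_J²) = |sin(π/11)| = 0.2817326
ω* = 2/(1+0.2817326) = 1.560388
and ρ(B_{ω*}) = 1.560388 − 1 = 0.560388.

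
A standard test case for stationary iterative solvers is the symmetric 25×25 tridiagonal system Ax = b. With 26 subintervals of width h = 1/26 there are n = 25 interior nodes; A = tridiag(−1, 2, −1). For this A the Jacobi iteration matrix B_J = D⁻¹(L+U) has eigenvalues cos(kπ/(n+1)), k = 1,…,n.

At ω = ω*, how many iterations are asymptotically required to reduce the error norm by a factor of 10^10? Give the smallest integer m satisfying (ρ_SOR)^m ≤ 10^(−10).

n=25: λ(B_J) = 1 − λ(A)/2 = cos(kπ/26); k=1 gives ρ_J = 0.9927089.
1 − cos²(π/26) = sin²(π/26) ⇒ √(1−ρ_J²) = sin(π/26) = 0.1205367.
ω* = 2 / (1 + 0.1205367) = 2 / 1.1205367 ≈ 1.7848590.
ρ_SOR = ω* − 1 ≈ 0.7848590.
For 10 digits: m = 10·ln10 / (−ln 0.7848590) = 23.0259/0.242251 = 95.050; round up → m = 96.

m = 96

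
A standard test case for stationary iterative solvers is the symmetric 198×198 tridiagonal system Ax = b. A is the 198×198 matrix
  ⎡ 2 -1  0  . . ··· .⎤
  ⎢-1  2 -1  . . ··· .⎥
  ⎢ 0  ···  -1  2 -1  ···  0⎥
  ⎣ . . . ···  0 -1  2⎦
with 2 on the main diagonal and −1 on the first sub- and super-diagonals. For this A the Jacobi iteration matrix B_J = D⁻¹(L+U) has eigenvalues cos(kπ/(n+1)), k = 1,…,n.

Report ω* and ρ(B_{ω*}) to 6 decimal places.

spectrum of D⁻¹(L+U) = {cos(kπ/199) : 1≤k≤198}; ρ_J = cos(π/199) = 0.999875.
√(1−ρ_J²) = |sin(π/199)| = 0.0157862
Then 2/(1+√(1−ρ_J²)) = 2/(1+0.0157862); ω* = 2/1.0157862 = 1.968918.
ρ(B_{ω*}) = ω*−1 = 0.968918

ω* = 1.968918, ρ_SOR = 0.968918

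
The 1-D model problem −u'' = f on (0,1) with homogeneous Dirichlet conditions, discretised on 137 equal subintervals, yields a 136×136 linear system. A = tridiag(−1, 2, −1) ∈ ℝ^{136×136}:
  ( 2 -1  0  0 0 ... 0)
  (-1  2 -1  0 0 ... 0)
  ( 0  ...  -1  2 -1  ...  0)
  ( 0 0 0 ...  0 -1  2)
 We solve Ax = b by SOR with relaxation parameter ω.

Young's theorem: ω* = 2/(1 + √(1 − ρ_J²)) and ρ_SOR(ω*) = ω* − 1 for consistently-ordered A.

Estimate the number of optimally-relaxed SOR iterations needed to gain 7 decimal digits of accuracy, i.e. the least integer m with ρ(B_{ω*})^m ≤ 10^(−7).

B_J for the 136×136 system has eigenvalues cos(kπ/137); ρ_J = cos(π/137) = 0.9997371.
√(1−ρ_J²) simplifies to sin(π/137) = 0.0229293.
ω* = 2/(1 + 0.0229293) = 2/1.0229293 = 1.9551693.
Hence ρ(B_{ω*}) = 1.9551693 − 1 = 0.9551693.
(0.9551693)^m ≤ 10^{−7}  ⇒  m·ln(0.9551693) ≤ −7·ln10  ⇒  m ≥ 351.412  ⇒  m = 352

m = 352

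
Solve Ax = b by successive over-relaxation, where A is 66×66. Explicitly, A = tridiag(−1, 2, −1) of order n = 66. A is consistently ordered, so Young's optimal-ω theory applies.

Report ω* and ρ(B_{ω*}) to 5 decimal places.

½·tridiag(1,0,1) at n=66: λ_k = cos(kπ/67); max |λ| at k=1 ⇒ ρ_J = cos(π/67) ≈ 0.99890.
√(1−ρ_J²) = |sin(π/67)| = 0.046872
ω* = 2 / (1 + 0.046872) = 2 / 1.046872 ≈ 1.91045.
Hence ρ(B_{ω*}) = 1.91045 − 1 = 0.91045.

ω* = 1.91045, ρ_SOR = 0.91045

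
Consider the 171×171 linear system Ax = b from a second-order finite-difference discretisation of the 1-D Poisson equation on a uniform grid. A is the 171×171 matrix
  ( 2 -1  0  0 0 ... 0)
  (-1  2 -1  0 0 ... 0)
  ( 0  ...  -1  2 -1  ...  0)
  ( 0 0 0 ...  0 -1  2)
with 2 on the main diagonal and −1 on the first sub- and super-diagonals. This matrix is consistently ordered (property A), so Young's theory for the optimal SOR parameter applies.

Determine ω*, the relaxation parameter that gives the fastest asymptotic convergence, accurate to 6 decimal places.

ω* = 1.964127

n=171: λ(B_J) = 1 − λ(A)/2 = cos(kπ/172); k=1 gives ρ_J = 0.999833.
root = sin(π/172) = 0.0182641  (since 1−cos² = sin²).
Then 2/(1+√(1−ρ_J²)) = 2/(1+0.0182641); ω* = 2/1.0182641 = 1.964127.
ρ(B_{ω*}) = ω*−1 = 0.964127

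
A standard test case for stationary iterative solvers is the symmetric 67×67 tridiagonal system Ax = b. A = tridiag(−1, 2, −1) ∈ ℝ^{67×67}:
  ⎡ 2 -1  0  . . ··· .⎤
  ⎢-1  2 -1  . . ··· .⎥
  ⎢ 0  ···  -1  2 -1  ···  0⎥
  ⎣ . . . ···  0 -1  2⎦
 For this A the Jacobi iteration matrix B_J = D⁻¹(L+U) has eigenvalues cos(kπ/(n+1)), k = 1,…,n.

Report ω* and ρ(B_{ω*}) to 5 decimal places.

n=67: λ(B_J) = 1 − λ(A)/2 = cos(kπ/68); k=1 gives ρ_J = 0.99893.
√(1 − cos²(π/68)) = sin(π/68) ≈ 0.046183.
Then 2/(1+√(1−ρ_J²)) = 2/(1+0.046183); ω* = 2/1.046183 = 1.91171.
At ω = 1.91171 every |λ(B_ω)| = ω−1, so ρ_SOR = 0.91171.

ω* = 1.91171, ρ_SOR = 0.91171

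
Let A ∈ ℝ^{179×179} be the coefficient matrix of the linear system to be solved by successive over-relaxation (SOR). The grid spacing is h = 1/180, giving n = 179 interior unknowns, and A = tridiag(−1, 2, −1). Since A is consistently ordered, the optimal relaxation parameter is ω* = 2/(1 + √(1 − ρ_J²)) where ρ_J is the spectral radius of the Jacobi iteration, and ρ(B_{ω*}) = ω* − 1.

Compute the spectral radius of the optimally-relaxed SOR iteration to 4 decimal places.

ρ_SOR = 0.9657

With n=179, ρ(Jacobi) = cos(π/180) = 0.9998.
√(1−ρ_J²) simplifies to sin(π/180) = 0.01745.
Then 2/(1+√(1−ρ_J²)) = 2/(1+0.01745); ω* = 2/1.01745 = 1.9657.
and ρ(B_{ω*}) = 1.9657 − 1 = 0.9657.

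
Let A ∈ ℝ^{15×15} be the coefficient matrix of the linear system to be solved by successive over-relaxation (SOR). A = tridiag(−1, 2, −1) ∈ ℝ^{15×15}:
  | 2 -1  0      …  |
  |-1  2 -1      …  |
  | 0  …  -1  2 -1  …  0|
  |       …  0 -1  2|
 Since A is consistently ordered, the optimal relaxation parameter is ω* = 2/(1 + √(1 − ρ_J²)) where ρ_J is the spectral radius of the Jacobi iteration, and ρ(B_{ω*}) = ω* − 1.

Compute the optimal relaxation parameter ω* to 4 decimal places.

n=15: λ(B_J) = 1 − λ(A)/2 = cos(kπ/16); k=1 gives ρ_J = 0.9808.
√(1 − cos²(π/16)) = sin(π/16) ≈ 0.19509.
So ω* = 2/1.19509 = 1.6735 (Young).
[ρ_SOR] ω* − 1 = 0.6735.

ω* = 1.6735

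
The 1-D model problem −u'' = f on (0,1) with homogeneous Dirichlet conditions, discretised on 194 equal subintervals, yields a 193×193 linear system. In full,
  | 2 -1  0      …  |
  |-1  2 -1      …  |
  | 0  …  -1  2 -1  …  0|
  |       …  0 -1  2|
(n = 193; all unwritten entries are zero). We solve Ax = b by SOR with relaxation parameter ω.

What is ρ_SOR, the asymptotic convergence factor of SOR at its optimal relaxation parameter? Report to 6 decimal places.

ρ_SOR = 0.968130

With n=193, ρ(Jacobi) = cos(π/194) = 0.999869.
√(1−ρ_J²) simplifies to sin(π/194) = 0.0161931.
[ω*] 2 ÷ (1 + 0.0161931) = 2 ÷ 1.0161931 = 1.968130.
ρ_SOR = ω* − 1 = 1.968130 − 1 = 0.968130.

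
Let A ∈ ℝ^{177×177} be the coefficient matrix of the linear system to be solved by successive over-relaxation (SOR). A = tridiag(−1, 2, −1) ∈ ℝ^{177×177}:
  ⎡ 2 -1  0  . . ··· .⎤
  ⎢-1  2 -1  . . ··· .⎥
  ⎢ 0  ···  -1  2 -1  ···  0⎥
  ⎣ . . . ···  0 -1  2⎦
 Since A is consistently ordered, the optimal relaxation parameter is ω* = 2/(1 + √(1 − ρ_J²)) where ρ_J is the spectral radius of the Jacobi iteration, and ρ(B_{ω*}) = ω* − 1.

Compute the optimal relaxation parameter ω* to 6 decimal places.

ω* = 1.965315

spectrum of D⁻¹(L+U) = {cos(kπ/178) : 1≤k≤177}; ρ_J = cos(π/178) = 0.999844.
√(1 − cos²(π/178)) = sin(π/178) ≈ 0.0176485.
So ω* = 2/1.0176485 = 1.965315 (Young).
ρ_SOR = ω* − 1 ≈ 0.965315.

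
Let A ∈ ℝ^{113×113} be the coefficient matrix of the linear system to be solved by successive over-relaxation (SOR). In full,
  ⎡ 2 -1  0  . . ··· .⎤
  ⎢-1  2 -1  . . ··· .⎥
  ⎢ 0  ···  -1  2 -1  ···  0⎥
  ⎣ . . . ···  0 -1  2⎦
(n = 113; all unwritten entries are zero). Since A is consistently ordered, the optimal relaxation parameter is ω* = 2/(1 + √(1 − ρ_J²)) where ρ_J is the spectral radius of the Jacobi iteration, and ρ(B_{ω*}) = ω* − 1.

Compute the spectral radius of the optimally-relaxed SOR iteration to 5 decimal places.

n=113: λ(B_J) = 1 − λ(A)/2 = cos(kπ/114); k=1 gives ρ_J = 0.99962.
1 − cos²(π/114) = sin²(π/114) ⇒ √(1−ρ_J²) = sin(π/114) = 0.027554.
Then 2/(1+√(1−ρ_J²)) = 2/(1+0.027554); ω* = 2/1.027554 = 1.94637.
ρ_SOR = ω* − 1 = 1.94637 − 1 = 0.94637.

ρ_SOR = 0.94637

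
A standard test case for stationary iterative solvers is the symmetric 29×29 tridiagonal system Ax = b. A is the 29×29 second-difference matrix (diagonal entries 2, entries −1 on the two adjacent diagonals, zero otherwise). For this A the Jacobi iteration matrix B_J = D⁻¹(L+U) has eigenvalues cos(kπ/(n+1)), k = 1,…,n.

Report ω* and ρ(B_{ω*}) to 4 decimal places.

B_J for the 29×29 system has eigenvalues cos(kπ/30); ρ_J = cos(π/30) = 0.9945.
root = sin(π/30) = 0.10453  (since 1−cos² = sin²).
Young: ω* = 2/(1+√(1−ρ_J²)) = 2/(1+0.10453) = 2/1.10453 = 1.8107.
Hence ρ(B_{ω*}) = 1.8107 − 1 = 0.8107.

ω* = 1.8107, ρ_SOR = 0.8107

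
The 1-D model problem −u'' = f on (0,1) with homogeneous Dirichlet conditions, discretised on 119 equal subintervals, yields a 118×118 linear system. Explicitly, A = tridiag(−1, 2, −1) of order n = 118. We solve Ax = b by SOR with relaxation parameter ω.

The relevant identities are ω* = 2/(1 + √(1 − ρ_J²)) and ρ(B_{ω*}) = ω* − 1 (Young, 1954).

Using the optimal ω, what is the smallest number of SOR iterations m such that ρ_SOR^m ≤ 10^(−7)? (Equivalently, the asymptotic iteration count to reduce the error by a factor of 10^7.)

spectrum of D⁻¹(L+U) = {cos(kπ/119) : 1≤k≤118}; ρ_J = cos(π/119) = 0.9996515.
1 − cos²(π/119) = sin²(π/119) ⇒ √(1−ρ_J²) = sin(π/119) = 0.0263969.
Young: ω* = 2/(1+√(1−ρ_J²)) = 2/(1+0.0263969) = 2/1.0263969 = 1.9485640.
ρ_SOR = ω* − 1 = 1.9485640 − 1 = 0.9485640.
Need (0.9485640)^m ≤ 10^(−7): m ≥ 7·ln10/|ln 0.9485640| = 16.1181/0.052806 = 305.232 ⇒ m = 306.

m = 306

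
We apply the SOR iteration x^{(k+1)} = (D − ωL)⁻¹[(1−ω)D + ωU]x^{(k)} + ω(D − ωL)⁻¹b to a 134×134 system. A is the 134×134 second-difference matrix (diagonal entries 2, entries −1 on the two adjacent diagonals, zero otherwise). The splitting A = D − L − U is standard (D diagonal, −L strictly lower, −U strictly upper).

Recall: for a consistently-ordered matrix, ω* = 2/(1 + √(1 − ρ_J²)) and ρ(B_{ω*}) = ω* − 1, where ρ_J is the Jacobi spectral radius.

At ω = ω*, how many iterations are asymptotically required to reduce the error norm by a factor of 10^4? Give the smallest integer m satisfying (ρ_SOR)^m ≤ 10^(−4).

m = 198

spectrum of D⁻¹(L+U) = {cos(kπ/135) : 1≤k≤134}; ρ_J = cos(π/135) = 0.9997292.
√(1−ρ_J²) simplifies to sin(π/135) = 0.0232690.
ω* = 2 / (1 + 0.0232690) = 2 / 1.0232690 ≈ 1.9545203.
At ω = 1.9545203 every |λ(B_ω)| = ω−1, so ρ_SOR = 0.9545203.
ρ_SOR^m ≤ 10^(−4) ⇔ m ≥ 4·ln10/(−ln 0.9545203) = 9.21034/0.0465464 = 197.874; m = ⌈197.874⌉ = 198.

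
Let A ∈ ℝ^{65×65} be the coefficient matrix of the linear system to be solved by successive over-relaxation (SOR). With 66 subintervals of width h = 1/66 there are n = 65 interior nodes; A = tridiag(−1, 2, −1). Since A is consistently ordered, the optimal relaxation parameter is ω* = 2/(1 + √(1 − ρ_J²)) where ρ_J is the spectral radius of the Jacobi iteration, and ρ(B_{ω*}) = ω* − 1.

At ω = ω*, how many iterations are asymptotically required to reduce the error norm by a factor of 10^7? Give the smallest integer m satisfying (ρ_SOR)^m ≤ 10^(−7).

m = 170

ρ_J = max_k |cos(kπ/66)| = cos(π/66) = 0.9988673
√(1 − cos²(π/66)) = sin(π/66) ≈ 0.0475819.
[ω*] 2 ÷ (1 + 0.0475819) = 2 ÷ 1.0475819 = 1.9091586.
ρ_SOR = ω* − 1 = 1.9091586 − 1 = 0.9091586.
(0.9091586)^m ≤ 10^{−7}  ⇒  m·ln(0.9091586) ≤ −7·ln10  ⇒  m ≥ 169.244  ⇒  m = 170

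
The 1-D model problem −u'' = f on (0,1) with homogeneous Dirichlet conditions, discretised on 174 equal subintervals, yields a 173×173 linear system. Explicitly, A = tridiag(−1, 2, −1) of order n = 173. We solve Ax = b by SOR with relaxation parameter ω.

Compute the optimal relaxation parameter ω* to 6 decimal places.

ω* = 1.964532

B_J for the 173×173 system has eigenvalues cos(kπ/174); ρ_J = cos(π/174) = 0.999837.
root = sin(π/174) = 0.0180541  (since 1−cos² = sin²).
[ω*] 2 ÷ (1 + 0.0180541) = 2 ÷ 1.0180541 = 1.964532.
ρ_SOR = ω* − 1 ≈ 0.964532.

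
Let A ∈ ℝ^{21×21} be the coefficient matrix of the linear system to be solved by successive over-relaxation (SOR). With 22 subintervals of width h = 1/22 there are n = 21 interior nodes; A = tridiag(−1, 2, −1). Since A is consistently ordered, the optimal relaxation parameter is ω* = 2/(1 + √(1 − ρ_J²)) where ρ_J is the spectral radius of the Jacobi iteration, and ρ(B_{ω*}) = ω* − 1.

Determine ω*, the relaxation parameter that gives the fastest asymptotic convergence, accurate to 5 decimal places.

spectrum of D⁻¹(L+U) = {cos(kπ/22) : 1≤k≤21}; ρ_J = cos(π/22) = 0.98982.
√(1−ρ_J²) = |sin(π/22)| = 0.142315
ω* = 2/(1 + 0.142315) = 2/1.142315 = 1.75083.
and ρ(B_{ω*}) = 1.75083 − 1 = 0.75083.

ω* = 1.75083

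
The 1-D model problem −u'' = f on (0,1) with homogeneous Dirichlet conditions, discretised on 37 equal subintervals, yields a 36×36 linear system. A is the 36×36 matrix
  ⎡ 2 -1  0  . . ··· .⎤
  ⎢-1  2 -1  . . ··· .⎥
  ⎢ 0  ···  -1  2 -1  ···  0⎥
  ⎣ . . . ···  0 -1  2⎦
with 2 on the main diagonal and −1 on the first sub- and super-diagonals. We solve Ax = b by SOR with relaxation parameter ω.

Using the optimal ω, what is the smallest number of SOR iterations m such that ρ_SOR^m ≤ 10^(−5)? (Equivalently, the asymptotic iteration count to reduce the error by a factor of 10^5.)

spectrum of D⁻¹(L+U) = {cos(kπ/37) : 1≤k≤36}; ρ_J = cos(π/37) = 0.9963975.
√(1−ρ_J²) simplifies to sin(π/37) = 0.0848059.
Young: ω* = 2/(1+√(1−ρ_J²)) = 2/(1+0.0848059) = 2/1.0848059 = 1.8436478.
[ρ_SOR] ω* − 1 = 0.8436478.
ρ_SOR^m ≤ 10^(−5) ⇔ m ≥ 5·ln10/(−ln 0.8436478) = 11.5129/0.17002 = 67.715; m = ⌈67.715⌉ = 68.

m = 68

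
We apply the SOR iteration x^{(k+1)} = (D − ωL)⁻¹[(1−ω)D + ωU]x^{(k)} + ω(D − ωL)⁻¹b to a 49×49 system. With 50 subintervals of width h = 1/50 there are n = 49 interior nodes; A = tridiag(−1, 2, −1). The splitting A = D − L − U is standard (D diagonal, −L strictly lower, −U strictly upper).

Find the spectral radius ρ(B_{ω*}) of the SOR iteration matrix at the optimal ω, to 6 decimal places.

B_J for the 49×49 system has eigenvalues cos(kπ/50); ρ_J = cos(π/50) = 0.998027.
1 − cos²(π/50) = sin²(π/50) ⇒ √(1−ρ_J²) = sin(π/50) = 0.0627905.
Then 2/(1+√(1−ρ_J²)) = 2/(1+0.0627905); ω* = 2/1.0627905 = 1.881838.
and ρ(B_{ω*}) = 1.881838 − 1 = 0.881838.

ρ_SOR = 0.881838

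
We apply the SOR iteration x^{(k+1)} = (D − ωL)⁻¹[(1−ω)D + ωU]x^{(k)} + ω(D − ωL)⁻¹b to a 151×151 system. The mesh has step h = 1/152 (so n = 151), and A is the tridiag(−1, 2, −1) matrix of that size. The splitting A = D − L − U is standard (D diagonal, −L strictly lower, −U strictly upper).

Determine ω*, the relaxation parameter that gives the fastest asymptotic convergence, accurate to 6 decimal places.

B_J for the 151×151 system has eigenvalues cos(kπ/152); ρ_J = cos(π/152) = 0.999786.
root = sin(π/152) = 0.0206669  (since 1−cos² = sin²).
So ω* = 2/1.0206669 = 1.959503 (Young).
ρ(B_{ω*}) = ω*−1 = 0.959503

ω* = 1.959503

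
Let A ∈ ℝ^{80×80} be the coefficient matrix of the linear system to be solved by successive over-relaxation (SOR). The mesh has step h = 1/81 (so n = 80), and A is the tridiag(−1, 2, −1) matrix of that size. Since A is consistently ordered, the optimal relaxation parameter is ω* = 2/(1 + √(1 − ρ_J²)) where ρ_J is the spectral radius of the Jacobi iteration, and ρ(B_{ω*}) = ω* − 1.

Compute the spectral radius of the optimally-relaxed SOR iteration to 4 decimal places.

ρ_SOR = 0.9253

B_J for the 80×80 system has eigenvalues cos(kπ/81); ρ_J = cos(π/81) = 0.9992.
√(1−ρ_J²) simplifies to sin(π/81) = 0.03878.
Young: ω* = 2/(1+√(1−ρ_J²)) = 2/(1+0.03878) = 2/1.03878 = 1.9253.
ρ_SOR = ω* − 1 ≈ 0.9253.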